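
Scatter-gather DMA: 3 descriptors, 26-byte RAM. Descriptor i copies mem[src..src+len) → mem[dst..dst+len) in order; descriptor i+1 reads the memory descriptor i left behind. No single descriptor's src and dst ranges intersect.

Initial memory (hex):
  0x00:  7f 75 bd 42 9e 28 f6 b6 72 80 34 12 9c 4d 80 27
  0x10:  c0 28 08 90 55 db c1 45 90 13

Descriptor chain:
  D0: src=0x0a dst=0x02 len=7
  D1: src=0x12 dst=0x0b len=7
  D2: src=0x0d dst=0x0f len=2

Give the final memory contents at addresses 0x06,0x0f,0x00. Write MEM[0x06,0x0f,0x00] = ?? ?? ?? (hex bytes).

  after D0: wrote 7B at 0x02 = 34129c4d8027c0
  after D1: wrote 7B at 0x0b = 089055dbc14590
  after D2: wrote 2B at 0x0f = 55db
query mem[0x06]=0x80, mem[0x0f]=0x55, mem[0x00]=0x7f

MEM[0x06,0x0f,0x00] = 80 55 7f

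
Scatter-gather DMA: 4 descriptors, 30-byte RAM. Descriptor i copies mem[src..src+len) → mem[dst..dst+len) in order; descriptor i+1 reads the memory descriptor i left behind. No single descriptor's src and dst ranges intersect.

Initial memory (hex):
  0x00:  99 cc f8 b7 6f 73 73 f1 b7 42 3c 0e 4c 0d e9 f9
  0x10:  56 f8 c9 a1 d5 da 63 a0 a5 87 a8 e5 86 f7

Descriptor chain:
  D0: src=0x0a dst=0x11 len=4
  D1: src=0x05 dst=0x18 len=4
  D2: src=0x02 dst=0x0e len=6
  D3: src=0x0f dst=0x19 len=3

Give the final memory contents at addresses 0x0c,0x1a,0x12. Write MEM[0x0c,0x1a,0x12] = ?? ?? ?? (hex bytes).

[0] 0x0a->0x11 len=4 : 3c 0e 4c 0d
[1] 0x05->0x18 len=4 : 73 73 f1 b7
[2] 0x02->0x0e len=6 : f8 b7 6f 73 73 f1
[3] 0x0f->0x19 len=3 : b7 6f 73
query mem[0x0c]=0x4c, mem[0x1a]=0x6f, mem[0x12]=0x73

MEM[0x0c,0x1a,0x12] = 4c 6f 73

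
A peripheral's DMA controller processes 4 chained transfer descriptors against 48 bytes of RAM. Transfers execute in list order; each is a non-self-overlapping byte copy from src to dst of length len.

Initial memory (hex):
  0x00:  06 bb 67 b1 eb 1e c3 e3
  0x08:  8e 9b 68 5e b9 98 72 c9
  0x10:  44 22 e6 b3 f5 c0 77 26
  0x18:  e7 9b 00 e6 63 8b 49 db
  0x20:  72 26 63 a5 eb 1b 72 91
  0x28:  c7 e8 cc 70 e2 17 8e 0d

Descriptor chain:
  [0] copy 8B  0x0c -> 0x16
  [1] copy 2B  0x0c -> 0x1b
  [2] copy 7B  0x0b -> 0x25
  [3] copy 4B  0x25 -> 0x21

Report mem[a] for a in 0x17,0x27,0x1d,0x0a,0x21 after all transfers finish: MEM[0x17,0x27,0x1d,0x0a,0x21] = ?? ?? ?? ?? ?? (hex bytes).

#0 dst[0x16+8] := {0xb9,0x98,0x72,0xc9,0x44,0x22,0xe6,0xb3}
#1 dst[0x1b+2] := {0xb9,0x98}
#2 dst[0x25+7] := {0x5e,0xb9,0x98,0x72,0xc9,0x44,0x22}
#3 dst[0x21+4] := {0x5e,0xb9,0x98,0x72}
query mem[0x17]=0x98, mem[0x27]=0x98, mem[0x1d]=0xb3, mem[0x0a]=0x68, mem[0x21]=0x5e

MEM[0x17,0x27,0x1d,0x0a,0x21] = 98 98 b3 68 5e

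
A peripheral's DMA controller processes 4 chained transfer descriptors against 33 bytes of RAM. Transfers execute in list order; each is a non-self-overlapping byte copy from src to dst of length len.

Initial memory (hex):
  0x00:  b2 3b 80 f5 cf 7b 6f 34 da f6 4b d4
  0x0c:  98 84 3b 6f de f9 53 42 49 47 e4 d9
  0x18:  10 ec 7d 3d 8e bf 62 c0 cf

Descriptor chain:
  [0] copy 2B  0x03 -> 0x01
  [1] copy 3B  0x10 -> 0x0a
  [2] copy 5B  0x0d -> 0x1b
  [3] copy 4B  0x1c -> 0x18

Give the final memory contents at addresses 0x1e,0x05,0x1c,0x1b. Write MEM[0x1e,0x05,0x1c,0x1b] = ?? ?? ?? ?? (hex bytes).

D0: mem[0x01..0x02] <- [f5 cf]
D1: mem[0x0a..0x0c] <- [de f9 53]
D2: mem[0x1b..0x1f] <- [84 3b 6f de f9]
D3: mem[0x18..0x1b] <- [3b 6f de f9]
query mem[0x1e]=0xde, mem[0x05]=0x7b, mem[0x1c]=0x3b, mem[0x1b]=0xf9

MEM[0x1e,0x05,0x1c,0x1b] = de 7b 3b f9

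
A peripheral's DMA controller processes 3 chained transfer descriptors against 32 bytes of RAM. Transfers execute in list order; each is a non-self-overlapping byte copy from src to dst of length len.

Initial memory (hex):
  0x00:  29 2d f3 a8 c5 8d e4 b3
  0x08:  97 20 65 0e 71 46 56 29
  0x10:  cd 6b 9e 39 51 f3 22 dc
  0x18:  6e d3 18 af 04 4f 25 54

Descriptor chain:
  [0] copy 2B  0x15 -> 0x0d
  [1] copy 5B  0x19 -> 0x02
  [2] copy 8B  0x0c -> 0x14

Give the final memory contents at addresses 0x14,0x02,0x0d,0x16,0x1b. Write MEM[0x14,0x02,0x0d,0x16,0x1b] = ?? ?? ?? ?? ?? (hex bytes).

  after D0: wrote 2B at 0x0d = f322
  after D1: wrote 5B at 0x02 = d318af044f
  after D2: wrote 8B at 0x14 = 71f32229cd6b9e39
query mem[0x14]=0x71, mem[0x02]=0xd3, mem[0x0d]=0xf3, mem[0x16]=0x22, mem[0x1b]=0x39

MEM[0x14,0x02,0x0d,0x16,0x1b] = 71 d3 f3 22 39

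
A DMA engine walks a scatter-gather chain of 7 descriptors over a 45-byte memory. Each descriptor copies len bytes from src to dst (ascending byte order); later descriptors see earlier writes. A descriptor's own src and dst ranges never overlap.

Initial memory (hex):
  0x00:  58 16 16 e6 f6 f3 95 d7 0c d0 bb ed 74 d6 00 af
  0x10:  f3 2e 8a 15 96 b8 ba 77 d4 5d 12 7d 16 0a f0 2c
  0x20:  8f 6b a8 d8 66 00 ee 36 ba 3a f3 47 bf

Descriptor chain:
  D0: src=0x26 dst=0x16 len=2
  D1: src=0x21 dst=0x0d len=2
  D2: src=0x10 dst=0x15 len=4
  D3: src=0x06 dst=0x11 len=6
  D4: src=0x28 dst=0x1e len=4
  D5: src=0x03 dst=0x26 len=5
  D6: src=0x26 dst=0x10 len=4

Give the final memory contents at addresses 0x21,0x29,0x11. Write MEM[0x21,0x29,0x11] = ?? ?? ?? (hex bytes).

MEM[0x21,0x29,0x11] = 47 95 f6

D0: mem[0x16..0x17] <- [ee 36]
D1: mem[0x0d..0x0e] <- [6b a8]
D2: mem[0x15..0x18] <- [f3 2e 8a 15]
D3: mem[0x11..0x16] <- [95 d7 0c d0 bb ed]
D4: mem[0x1e..0x21] <- [ba 3a f3 47]
D5: mem[0x26..0x2a] <- [e6 f6 f3 95 d7]
D6: mem[0x10..0x13] <- [e6 f6 f3 95]
query mem[0x21]=0x47, mem[0x29]=0x95, mem[0x11]=0xf6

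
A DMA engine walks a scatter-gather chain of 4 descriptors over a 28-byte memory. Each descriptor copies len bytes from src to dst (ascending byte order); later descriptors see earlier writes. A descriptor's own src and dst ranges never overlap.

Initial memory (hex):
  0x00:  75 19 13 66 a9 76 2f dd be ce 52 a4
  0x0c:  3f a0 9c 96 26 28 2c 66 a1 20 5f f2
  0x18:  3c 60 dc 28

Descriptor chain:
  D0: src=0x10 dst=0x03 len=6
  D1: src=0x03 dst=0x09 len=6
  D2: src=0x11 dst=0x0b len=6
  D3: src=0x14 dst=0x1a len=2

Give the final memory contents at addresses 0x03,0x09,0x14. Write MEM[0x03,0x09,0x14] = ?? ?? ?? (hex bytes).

MEM[0x03,0x09,0x14] = 26 26 a1

D0: mem[0x03..0x08] <- [26 28 2c 66 a1 20]
D1: mem[0x09..0x0e] <- [26 28 2c 66 a1 20]
D2: mem[0x0b..0x10] <- [28 2c 66 a1 20 5f]
D3: mem[0x1a..0x1b] <- [a1 20]
query mem[0x03]=0x26, mem[0x09]=0x26, mem[0x14]=0xa1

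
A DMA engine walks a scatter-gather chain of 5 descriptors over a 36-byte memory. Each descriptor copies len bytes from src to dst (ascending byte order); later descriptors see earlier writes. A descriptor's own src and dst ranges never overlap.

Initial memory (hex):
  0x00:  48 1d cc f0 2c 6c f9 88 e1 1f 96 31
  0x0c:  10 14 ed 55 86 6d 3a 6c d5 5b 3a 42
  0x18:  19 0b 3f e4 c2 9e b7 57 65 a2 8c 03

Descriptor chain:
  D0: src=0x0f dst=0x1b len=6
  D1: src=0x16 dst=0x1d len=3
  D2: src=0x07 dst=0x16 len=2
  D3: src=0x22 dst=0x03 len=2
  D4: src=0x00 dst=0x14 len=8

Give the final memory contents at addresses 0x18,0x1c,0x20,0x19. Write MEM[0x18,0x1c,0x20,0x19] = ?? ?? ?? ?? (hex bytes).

  after D0: wrote 6B at 0x1b = 55866d3a6cd5
  after D1: wrote 3B at 0x1d = 3a4219
  after D2: wrote 2B at 0x16 = 88e1
  after D3: wrote 2B at 0x03 = 8c03
  after D4: wrote 8B at 0x14 = 481dcc8c036cf988
query mem[0x18]=0x03, mem[0x1c]=0x86, mem[0x20]=0xd5, mem[0x19]=0x6c

MEM[0x18,0x1c,0x20,0x19] = 03 86 d5 6c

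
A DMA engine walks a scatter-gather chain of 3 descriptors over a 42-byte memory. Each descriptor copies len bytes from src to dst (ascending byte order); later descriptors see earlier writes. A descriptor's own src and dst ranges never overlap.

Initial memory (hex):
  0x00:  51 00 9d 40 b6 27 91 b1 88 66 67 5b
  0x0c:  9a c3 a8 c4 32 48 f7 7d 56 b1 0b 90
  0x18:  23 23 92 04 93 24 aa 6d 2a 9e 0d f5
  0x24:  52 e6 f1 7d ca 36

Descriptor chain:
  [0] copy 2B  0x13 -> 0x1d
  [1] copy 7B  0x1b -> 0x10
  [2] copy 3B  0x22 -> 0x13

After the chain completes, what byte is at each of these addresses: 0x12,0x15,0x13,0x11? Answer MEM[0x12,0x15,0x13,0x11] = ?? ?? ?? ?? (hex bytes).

[0] 0x13->0x1d len=2 : 7d 56
[1] 0x1b->0x10 len=7 : 04 93 7d 56 6d 2a 9e
[2] 0x22->0x13 len=3 : 0d f5 52
query mem[0x12]=0x7d, mem[0x15]=0x52, mem[0x13]=0x0d, mem[0x11]=0x93

MEM[0x12,0x15,0x13,0x11] = 7d 52 0d 93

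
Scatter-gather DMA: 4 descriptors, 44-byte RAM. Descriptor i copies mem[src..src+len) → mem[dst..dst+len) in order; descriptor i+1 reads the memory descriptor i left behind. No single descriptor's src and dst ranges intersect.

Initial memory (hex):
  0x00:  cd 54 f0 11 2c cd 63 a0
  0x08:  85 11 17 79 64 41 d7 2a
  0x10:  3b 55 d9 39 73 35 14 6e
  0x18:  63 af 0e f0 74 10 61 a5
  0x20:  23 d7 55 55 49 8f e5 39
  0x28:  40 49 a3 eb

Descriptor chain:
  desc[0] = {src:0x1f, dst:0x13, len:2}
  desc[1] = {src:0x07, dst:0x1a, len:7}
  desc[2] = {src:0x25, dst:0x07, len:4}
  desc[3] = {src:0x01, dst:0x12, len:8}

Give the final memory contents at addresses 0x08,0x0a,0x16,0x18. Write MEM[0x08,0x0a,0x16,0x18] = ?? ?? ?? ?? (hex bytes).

MEM[0x08,0x0a,0x16,0x18] = e5 40 cd 8f

#0 dst[0x13+2] := {0xa5,0x23}
#1 dst[0x1a+7] := {0xa0,0x85,0x11,0x17,0x79,0x64,0x41}
#2 dst[0x07+4] := {0x8f,0xe5,0x39,0x40}
#3 dst[0x12+8] := {0x54,0xf0,0x11,0x2c,0xcd,0x63,0x8f,0xe5}
query mem[0x08]=0xe5, mem[0x0a]=0x40, mem[0x16]=0xcd, mem[0x18]=0x8f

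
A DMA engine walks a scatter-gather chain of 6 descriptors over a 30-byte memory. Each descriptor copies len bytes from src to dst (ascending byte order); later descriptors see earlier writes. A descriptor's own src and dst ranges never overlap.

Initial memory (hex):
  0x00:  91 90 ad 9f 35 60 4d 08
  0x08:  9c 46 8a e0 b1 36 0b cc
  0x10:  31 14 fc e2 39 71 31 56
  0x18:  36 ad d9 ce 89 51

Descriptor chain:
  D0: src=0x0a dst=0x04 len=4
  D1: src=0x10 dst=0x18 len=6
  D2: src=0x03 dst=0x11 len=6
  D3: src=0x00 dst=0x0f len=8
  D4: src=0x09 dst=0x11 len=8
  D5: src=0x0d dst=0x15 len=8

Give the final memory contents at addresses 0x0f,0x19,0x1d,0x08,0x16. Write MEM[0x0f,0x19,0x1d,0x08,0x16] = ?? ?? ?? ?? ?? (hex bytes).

  after D0: wrote 4B at 0x04 = 8ae0b136
  after D1: wrote 6B at 0x18 = 3114fce23971
  after D2: wrote 6B at 0x11 = 9f8ae0b1369c
  after D3: wrote 8B at 0x0f = 9190ad9f8ae0b136
  after D4: wrote 8B at 0x11 = 468ae0b1360b9190
  after D5: wrote 8B at 0x15 = 360b9190468ae0b1
query mem[0x0f]=0x91, mem[0x19]=0x46, mem[0x1d]=0x71, mem[0x08]=0x9c, mem[0x16]=0x0b

MEM[0x0f,0x19,0x1d,0x08,0x16] = 91 46 71 9c 0b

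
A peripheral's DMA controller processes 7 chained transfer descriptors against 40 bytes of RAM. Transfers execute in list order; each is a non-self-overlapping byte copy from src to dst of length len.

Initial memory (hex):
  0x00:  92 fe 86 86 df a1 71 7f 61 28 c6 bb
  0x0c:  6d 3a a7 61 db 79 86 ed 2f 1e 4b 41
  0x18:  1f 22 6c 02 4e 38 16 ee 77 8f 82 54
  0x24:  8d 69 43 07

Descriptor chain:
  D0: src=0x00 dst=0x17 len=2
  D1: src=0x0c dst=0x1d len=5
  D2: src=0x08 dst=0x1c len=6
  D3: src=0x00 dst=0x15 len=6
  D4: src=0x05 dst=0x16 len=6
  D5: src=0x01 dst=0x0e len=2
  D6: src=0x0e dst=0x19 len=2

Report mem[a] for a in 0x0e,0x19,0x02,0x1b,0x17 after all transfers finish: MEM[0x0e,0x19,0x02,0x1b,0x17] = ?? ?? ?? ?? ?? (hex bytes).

  after D0: wrote 2B at 0x17 = 92fe
  after D1: wrote 5B at 0x1d = 6d3aa761db
  after D2: wrote 6B at 0x1c = 6128c6bb6d3a
  after D3: wrote 6B at 0x15 = 92fe8686dfa1
  after D4: wrote 6B at 0x16 = a1717f6128c6
  after D5: wrote 2B at 0x0e = fe86
  after D6: wrote 2B at 0x19 = fe86
query mem[0x0e]=0xfe, mem[0x19]=0xfe, mem[0x02]=0x86, mem[0x1b]=0xc6, mem[0x17]=0x71

MEM[0x0e,0x19,0x02,0x1b,0x17] = fe fe 86 c6 71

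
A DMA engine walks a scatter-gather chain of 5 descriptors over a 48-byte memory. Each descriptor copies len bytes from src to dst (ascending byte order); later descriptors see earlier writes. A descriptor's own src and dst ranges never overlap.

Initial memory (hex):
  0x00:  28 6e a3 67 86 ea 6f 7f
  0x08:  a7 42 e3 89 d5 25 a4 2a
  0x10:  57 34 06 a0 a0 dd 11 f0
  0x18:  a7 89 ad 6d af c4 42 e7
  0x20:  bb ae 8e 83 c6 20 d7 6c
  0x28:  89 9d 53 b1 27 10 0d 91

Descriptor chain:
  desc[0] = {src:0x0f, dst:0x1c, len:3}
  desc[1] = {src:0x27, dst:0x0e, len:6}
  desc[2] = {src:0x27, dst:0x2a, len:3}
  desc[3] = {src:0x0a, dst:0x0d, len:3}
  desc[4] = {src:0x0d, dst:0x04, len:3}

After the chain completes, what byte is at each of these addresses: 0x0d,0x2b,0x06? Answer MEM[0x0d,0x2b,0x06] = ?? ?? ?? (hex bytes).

D0: mem[0x1c..0x1e] <- [2a 57 34]
D1: mem[0x0e..0x13] <- [6c 89 9d 53 b1 27]
D2: mem[0x2a..0x2c] <- [6c 89 9d]
D3: mem[0x0d..0x0f] <- [e3 89 d5]
D4: mem[0x04..0x06] <- [e3 89 d5]
query mem[0x0d]=0xe3, mem[0x2b]=0x89, mem[0x06]=0xd5

MEM[0x0d,0x2b,0x06] = e3 89 d5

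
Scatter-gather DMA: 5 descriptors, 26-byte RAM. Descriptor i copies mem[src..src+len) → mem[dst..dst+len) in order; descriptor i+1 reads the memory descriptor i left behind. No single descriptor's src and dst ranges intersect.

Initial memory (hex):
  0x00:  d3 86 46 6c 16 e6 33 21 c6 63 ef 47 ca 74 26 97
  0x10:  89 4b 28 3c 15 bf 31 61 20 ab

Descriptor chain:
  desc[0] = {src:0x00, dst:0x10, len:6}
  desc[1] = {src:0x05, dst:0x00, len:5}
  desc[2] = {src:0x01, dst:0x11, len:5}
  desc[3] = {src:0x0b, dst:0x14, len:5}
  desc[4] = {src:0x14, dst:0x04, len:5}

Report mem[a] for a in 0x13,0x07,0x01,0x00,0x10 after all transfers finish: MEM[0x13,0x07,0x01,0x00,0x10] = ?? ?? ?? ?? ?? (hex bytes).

MEM[0x13,0x07,0x01,0x00,0x10] = c6 26 33 e6 d3

#0 dst[0x10+6] := {0xd3,0x86,0x46,0x6c,0x16,0xe6}
#1 dst[0x00+5] := {0xe6,0x33,0x21,0xc6,0x63}
#2 dst[0x11+5] := {0x33,0x21,0xc6,0x63,0xe6}
#3 dst[0x14+5] := {0x47,0xca,0x74,0x26,0x97}
#4 dst[0x04+5] := {0x47,0xca,0x74,0x26,0x97}
query mem[0x13]=0xc6, mem[0x07]=0x26, mem[0x01]=0x33, mem[0x00]=0xe6, mem[0x10]=0xd3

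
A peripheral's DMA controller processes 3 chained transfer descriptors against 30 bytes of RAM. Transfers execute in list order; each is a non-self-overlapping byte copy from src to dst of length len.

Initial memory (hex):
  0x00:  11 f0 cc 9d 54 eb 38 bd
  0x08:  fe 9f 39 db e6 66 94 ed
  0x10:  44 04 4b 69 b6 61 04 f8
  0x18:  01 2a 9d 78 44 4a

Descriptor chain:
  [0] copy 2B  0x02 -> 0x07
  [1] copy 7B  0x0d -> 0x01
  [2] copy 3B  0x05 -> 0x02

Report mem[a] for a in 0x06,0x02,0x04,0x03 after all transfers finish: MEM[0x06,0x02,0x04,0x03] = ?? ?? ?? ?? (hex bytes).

[0] 0x02->0x07 len=2 : cc 9d
[1] 0x0d->0x01 len=7 : 66 94 ed 44 04 4b 69
[2] 0x05->0x02 len=3 : 04 4b 69
query mem[0x06]=0x4b, mem[0x02]=0x04, mem[0x04]=0x69, mem[0x03]=0x4b

MEM[0x06,0x02,0x04,0x03] = 4b 04 69 4b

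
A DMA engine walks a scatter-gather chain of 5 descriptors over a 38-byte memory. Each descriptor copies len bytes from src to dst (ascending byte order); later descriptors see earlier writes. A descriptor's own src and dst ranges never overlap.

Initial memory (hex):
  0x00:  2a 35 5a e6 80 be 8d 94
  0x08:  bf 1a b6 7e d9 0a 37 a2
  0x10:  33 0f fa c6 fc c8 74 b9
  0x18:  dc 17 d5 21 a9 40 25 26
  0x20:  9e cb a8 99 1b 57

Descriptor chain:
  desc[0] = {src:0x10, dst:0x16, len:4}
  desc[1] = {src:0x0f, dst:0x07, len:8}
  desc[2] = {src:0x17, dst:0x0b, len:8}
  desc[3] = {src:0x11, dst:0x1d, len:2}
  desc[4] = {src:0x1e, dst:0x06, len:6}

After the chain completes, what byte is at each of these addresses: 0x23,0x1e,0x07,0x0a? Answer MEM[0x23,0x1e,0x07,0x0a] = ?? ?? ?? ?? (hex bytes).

  after D0: wrote 4B at 0x16 = 330ffac6
  after D1: wrote 8B at 0x07 = a2330ffac6fcc833
  after D2: wrote 8B at 0x0b = 0ffac6d521a94025
  after D3: wrote 2B at 0x1d = 4025
  after D4: wrote 6B at 0x06 = 25269ecba899
query mem[0x23]=0x99, mem[0x1e]=0x25, mem[0x07]=0x26, mem[0x0a]=0xa8

MEM[0x23,0x1e,0x07,0x0a] = 99 25 26 a8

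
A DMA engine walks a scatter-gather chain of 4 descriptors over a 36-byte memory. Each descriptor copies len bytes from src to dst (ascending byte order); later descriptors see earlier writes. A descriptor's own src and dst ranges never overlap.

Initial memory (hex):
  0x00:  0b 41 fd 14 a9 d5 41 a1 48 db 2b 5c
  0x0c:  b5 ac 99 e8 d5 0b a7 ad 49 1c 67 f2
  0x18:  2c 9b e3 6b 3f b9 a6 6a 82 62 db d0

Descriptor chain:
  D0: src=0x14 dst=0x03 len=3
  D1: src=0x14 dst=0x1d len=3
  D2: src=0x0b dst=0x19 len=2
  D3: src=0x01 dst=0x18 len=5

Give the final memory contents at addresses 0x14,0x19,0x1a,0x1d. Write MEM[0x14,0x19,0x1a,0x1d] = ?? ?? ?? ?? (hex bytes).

MEM[0x14,0x19,0x1a,0x1d] = 49 fd 49 49

[0] 0x14->0x03 len=3 : 49 1c 67
[1] 0x14->0x1d len=3 : 49 1c 67
[2] 0x0b->0x19 len=2 : 5c b5
[3] 0x01->0x18 len=5 : 41 fd 49 1c 67
query mem[0x14]=0x49, mem[0x19]=0xfd, mem[0x1a]=0x49, mem[0x1d]=0x49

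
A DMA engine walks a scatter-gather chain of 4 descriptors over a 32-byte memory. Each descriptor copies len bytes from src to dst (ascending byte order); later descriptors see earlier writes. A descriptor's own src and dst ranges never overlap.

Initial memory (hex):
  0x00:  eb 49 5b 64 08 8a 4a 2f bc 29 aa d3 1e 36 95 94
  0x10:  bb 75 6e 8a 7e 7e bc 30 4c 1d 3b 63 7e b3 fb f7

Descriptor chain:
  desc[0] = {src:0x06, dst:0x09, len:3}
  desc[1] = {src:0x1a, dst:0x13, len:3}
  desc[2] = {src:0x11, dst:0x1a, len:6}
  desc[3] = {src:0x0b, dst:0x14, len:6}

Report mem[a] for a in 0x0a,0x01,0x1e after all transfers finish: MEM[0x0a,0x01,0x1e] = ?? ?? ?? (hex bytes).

  after D0: wrote 3B at 0x09 = 4a2fbc
  after D1: wrote 3B at 0x13 = 3b637e
  after D2: wrote 6B at 0x1a = 756e3b637ebc
  after D3: wrote 6B at 0x14 = bc1e369594bb
query mem[0x0a]=0x2f, mem[0x01]=0x49, mem[0x1e]=0x7e

MEM[0x0a,0x01,0x1e] = 2f 49 7e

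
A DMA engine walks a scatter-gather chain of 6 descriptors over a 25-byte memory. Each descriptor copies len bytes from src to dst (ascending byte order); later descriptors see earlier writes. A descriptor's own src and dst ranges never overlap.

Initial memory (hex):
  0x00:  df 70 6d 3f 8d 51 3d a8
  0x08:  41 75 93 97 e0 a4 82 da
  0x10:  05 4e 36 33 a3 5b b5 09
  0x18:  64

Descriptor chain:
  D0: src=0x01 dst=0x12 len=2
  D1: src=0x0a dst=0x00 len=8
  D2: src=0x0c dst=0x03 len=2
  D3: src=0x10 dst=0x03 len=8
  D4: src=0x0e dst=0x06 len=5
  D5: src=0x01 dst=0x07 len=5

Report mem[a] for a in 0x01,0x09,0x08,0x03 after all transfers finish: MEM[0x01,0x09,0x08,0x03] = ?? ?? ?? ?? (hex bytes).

  after D0: wrote 2B at 0x12 = 706d
  after D1: wrote 8B at 0x00 = 9397e0a482da054e
  after D2: wrote 2B at 0x03 = e0a4
  after D3: wrote 8B at 0x03 = 054e706da35bb509
  after D4: wrote 5B at 0x06 = 82da054e70
  after D5: wrote 5B at 0x07 = 97e0054e70
query mem[0x01]=0x97, mem[0x09]=0x05, mem[0x08]=0xe0, mem[0x03]=0x05

MEM[0x01,0x09,0x08,0x03] = 97 05 e0 05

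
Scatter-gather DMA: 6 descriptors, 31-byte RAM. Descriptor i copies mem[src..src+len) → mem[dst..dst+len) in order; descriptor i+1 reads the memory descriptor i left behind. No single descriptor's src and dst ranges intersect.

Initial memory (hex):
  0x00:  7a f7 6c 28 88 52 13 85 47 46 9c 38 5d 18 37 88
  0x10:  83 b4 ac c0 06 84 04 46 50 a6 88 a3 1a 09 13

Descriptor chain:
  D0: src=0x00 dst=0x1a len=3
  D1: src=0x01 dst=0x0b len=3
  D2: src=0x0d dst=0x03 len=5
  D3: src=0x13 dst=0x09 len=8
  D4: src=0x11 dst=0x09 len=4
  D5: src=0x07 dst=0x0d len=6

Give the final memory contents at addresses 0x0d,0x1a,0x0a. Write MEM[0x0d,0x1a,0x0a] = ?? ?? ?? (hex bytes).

MEM[0x0d,0x1a,0x0a] = b4 7a ac

  after D0: wrote 3B at 0x1a = 7af76c
  after D1: wrote 3B at 0x0b = f76c28
  after D2: wrote 5B at 0x03 = 28378883b4
  after D3: wrote 8B at 0x09 = c00684044650a67a
  after D4: wrote 4B at 0x09 = b4acc006
  after D5: wrote 6B at 0x0d = b447b4acc006
query mem[0x0d]=0xb4, mem[0x1a]=0x7a, mem[0x0a]=0xac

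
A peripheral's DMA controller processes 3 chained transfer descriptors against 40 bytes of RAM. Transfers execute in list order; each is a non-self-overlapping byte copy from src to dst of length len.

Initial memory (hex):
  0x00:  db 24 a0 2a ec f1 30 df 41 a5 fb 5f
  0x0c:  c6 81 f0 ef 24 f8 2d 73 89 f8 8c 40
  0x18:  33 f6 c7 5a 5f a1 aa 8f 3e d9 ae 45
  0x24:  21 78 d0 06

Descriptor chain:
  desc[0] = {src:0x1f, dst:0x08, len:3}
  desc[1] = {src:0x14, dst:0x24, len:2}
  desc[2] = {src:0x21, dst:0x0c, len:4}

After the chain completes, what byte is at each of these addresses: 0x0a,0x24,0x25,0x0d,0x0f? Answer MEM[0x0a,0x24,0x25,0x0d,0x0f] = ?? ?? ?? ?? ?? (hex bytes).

MEM[0x0a,0x24,0x25,0x0d,0x0f] = d9 89 f8 ae 89

[0] 0x1f->0x08 len=3 : 8f 3e d9
[1] 0x14->0x24 len=2 : 89 f8
[2] 0x21->0x0c len=4 : d9 ae 45 89
query mem[0x0a]=0xd9, mem[0x24]=0x89, mem[0x25]=0xf8, mem[0x0d]=0xae, mem[0x0f]=0x89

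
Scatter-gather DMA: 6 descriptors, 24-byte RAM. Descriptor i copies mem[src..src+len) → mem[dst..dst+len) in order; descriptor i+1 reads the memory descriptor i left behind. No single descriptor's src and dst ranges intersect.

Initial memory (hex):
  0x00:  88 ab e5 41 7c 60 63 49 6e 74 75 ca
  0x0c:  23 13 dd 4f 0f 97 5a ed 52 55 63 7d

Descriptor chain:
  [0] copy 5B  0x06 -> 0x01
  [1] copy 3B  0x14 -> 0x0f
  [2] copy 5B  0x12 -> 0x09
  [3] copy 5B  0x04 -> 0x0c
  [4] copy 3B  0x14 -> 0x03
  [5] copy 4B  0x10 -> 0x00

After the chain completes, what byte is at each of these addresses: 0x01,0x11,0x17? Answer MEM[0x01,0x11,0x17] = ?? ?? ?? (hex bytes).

[0] 0x06->0x01 len=5 : 63 49 6e 74 75
[1] 0x14->0x0f len=3 : 52 55 63
[2] 0x12->0x09 len=5 : 5a ed 52 55 63
[3] 0x04->0x0c len=5 : 74 75 63 49 6e
[4] 0x14->0x03 len=3 : 52 55 63
[5] 0x10->0x00 len=4 : 6e 63 5a ed
query mem[0x01]=0x63, mem[0x11]=0x63, mem[0x17]=0x7d

MEM[0x01,0x11,0x17] = 63 63 7d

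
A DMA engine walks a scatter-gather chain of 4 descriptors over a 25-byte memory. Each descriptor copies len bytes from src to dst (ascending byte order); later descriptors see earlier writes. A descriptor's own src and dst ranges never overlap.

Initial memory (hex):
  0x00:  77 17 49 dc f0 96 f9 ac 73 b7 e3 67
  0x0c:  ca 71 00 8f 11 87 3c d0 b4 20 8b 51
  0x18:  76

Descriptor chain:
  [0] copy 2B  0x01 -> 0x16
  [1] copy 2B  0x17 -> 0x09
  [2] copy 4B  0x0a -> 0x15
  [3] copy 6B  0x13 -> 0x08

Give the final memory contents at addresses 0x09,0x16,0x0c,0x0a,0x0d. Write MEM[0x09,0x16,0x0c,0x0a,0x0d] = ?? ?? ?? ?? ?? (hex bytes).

MEM[0x09,0x16,0x0c,0x0a,0x0d] = b4 67 ca 76 71

  after D0: wrote 2B at 0x16 = 1749
  after D1: wrote 2B at 0x09 = 4976
  after D2: wrote 4B at 0x15 = 7667ca71
  after D3: wrote 6B at 0x08 = d0b47667ca71
query mem[0x09]=0xb4, mem[0x16]=0x67, mem[0x0c]=0xca, mem[0x0a]=0x76, mem[0x0d]=0x71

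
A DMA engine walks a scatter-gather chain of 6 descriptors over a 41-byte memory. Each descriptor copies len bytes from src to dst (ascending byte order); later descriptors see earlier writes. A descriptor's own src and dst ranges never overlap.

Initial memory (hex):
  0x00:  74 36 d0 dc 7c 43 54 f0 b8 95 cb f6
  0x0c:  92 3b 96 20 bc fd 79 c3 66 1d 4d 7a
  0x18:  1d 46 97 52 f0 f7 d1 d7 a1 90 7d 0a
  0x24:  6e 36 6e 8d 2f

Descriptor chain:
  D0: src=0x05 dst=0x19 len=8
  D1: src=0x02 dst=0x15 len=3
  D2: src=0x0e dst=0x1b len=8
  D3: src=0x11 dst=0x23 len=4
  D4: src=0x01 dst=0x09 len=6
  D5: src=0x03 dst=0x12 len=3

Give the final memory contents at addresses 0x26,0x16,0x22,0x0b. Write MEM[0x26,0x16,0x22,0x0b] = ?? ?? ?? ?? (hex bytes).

[0] 0x05->0x19 len=8 : 43 54 f0 b8 95 cb f6 92
[1] 0x02->0x15 len=3 : d0 dc 7c
[2] 0x0e->0x1b len=8 : 96 20 bc fd 79 c3 66 d0
[3] 0x11->0x23 len=4 : fd 79 c3 66
[4] 0x01->0x09 len=6 : 36 d0 dc 7c 43 54
[5] 0x03->0x12 len=3 : dc 7c 43
query mem[0x26]=0x66, mem[0x16]=0xdc, mem[0x22]=0xd0, mem[0x0b]=0xdc

MEM[0x26,0x16,0x22,0x0b] = 66 dc d0 dc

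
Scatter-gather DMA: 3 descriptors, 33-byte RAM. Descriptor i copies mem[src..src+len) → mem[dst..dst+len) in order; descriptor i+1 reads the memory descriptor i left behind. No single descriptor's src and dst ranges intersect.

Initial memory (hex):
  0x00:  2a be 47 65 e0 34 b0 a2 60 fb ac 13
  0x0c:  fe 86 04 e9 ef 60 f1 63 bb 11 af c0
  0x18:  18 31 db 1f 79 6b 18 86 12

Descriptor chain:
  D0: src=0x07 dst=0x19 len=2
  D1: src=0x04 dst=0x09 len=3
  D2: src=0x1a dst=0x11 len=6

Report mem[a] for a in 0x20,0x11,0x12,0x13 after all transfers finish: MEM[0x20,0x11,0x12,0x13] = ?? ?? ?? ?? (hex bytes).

MEM[0x20,0x11,0x12,0x13] = 12 60 1f 79

#0 dst[0x19+2] := {0xa2,0x60}
#1 dst[0x09+3] := {0xe0,0x34,0xb0}
#2 dst[0x11+6] := {0x60,0x1f,0x79,0x6b,0x18,0x86}
query mem[0x20]=0x12, mem[0x11]=0x60, mem[0x12]=0x1f, mem[0x13]=0x79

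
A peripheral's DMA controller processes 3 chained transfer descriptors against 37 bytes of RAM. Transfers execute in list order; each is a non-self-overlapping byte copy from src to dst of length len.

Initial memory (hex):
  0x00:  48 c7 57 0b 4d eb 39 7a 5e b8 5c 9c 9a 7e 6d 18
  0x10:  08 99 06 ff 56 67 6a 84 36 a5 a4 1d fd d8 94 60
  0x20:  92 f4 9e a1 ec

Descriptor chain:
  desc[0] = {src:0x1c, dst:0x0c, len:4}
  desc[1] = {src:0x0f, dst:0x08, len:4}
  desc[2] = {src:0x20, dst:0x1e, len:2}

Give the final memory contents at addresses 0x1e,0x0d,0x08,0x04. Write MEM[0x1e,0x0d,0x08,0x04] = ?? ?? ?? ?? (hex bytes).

[0] 0x1c->0x0c len=4 : fd d8 94 60
[1] 0x0f->0x08 len=4 : 60 08 99 06
[2] 0x20->0x1e len=2 : 92 f4
query mem[0x1e]=0x92, mem[0x0d]=0xd8, mem[0x08]=0x60, mem[0x04]=0x4d

MEM[0x1e,0x0d,0x08,0x04] = 92 d8 60 4d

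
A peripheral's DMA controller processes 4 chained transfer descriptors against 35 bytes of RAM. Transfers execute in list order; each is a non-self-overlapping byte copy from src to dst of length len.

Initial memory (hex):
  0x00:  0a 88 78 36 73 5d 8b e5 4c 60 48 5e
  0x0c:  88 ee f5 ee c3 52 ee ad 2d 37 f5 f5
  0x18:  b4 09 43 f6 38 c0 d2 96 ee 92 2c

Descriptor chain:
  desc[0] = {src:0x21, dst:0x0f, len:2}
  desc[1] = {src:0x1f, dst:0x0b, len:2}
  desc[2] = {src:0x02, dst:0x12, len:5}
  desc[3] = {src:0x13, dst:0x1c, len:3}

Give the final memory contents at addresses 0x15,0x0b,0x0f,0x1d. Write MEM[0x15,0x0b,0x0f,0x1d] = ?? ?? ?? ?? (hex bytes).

MEM[0x15,0x0b,0x0f,0x1d] = 5d 96 92 73

D0: mem[0x0f..0x10] <- [92 2c]
D1: mem[0x0b..0x0c] <- [96 ee]
D2: mem[0x12..0x16] <- [78 36 73 5d 8b]
D3: mem[0x1c..0x1e] <- [36 73 5d]
query mem[0x15]=0x5d, mem[0x0b]=0x96, mem[0x0f]=0x92, mem[0x1d]=0x73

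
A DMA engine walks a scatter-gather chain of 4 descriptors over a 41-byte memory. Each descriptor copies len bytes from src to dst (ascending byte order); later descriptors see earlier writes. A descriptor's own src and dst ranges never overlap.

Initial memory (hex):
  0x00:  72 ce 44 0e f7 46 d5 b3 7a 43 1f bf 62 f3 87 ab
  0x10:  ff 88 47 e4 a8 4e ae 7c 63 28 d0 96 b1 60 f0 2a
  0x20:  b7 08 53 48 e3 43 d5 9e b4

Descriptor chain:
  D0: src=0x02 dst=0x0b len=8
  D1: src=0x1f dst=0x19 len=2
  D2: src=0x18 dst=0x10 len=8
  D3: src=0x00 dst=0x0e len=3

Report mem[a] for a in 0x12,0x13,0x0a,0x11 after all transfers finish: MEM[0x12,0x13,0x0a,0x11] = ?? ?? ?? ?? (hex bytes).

MEM[0x12,0x13,0x0a,0x11] = b7 96 1f 2a

D0: mem[0x0b..0x12] <- [44 0e f7 46 d5 b3 7a 43]
D1: mem[0x19..0x1a] <- [2a b7]
D2: mem[0x10..0x17] <- [63 2a b7 96 b1 60 f0 2a]
D3: mem[0x0e..0x10] <- [72 ce 44]
query mem[0x12]=0xb7, mem[0x13]=0x96, mem[0x0a]=0x1f, mem[0x11]=0x2a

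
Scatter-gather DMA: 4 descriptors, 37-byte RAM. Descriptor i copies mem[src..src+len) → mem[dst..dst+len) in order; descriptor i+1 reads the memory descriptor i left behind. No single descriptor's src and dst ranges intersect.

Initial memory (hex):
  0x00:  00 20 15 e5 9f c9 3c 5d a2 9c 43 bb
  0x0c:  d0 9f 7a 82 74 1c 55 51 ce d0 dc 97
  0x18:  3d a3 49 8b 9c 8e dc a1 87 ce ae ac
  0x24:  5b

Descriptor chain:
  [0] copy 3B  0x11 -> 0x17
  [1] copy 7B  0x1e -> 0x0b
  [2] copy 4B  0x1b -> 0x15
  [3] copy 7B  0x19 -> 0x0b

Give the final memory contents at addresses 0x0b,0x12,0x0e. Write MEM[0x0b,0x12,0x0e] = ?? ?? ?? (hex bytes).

D0: mem[0x17..0x19] <- [1c 55 51]
D1: mem[0x0b..0x11] <- [dc a1 87 ce ae ac 5b]
D2: mem[0x15..0x18] <- [8b 9c 8e dc]
D3: mem[0x0b..0x11] <- [51 49 8b 9c 8e dc a1]
query mem[0x0b]=0x51, mem[0x12]=0x55, mem[0x0e]=0x9c

MEM[0x0b,0x12,0x0e] = 51 55 9c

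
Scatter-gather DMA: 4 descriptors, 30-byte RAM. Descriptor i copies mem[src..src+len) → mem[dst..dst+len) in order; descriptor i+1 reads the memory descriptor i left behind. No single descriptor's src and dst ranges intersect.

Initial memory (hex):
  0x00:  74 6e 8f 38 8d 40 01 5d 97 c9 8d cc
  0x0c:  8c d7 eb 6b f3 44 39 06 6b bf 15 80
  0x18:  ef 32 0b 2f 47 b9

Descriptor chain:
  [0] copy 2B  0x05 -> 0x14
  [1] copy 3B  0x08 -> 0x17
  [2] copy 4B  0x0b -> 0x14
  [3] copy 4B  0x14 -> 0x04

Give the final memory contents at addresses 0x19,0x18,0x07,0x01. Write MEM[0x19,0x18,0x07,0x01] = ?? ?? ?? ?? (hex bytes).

#0 dst[0x14+2] := {0x40,0x01}
#1 dst[0x17+3] := {0x97,0xc9,0x8d}
#2 dst[0x14+4] := {0xcc,0x8c,0xd7,0xeb}
#3 dst[0x04+4] := {0xcc,0x8c,0xd7,0xeb}
query mem[0x19]=0x8d, mem[0x18]=0xc9, mem[0x07]=0xeb, mem[0x01]=0x6e

MEM[0x19,0x18,0x07,0x01] = 8d c9 eb 6e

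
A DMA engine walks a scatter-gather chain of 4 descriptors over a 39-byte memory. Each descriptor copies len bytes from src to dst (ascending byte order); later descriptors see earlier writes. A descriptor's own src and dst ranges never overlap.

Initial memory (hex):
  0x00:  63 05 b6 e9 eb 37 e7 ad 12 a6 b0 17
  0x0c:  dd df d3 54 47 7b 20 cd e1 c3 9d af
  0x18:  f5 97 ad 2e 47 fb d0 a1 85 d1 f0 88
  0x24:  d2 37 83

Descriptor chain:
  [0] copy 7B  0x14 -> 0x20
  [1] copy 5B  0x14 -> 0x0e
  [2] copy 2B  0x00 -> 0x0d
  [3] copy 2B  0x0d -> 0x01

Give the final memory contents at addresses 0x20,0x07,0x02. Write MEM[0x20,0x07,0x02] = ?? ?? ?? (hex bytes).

MEM[0x20,0x07,0x02] = e1 ad 05

[0] 0x14->0x20 len=7 : e1 c3 9d af f5 97 ad
[1] 0x14->0x0e len=5 : e1 c3 9d af f5
[2] 0x00->0x0d len=2 : 63 05
[3] 0x0d->0x01 len=2 : 63 05
query mem[0x20]=0xe1, mem[0x07]=0xad, mem[0x02]=0x05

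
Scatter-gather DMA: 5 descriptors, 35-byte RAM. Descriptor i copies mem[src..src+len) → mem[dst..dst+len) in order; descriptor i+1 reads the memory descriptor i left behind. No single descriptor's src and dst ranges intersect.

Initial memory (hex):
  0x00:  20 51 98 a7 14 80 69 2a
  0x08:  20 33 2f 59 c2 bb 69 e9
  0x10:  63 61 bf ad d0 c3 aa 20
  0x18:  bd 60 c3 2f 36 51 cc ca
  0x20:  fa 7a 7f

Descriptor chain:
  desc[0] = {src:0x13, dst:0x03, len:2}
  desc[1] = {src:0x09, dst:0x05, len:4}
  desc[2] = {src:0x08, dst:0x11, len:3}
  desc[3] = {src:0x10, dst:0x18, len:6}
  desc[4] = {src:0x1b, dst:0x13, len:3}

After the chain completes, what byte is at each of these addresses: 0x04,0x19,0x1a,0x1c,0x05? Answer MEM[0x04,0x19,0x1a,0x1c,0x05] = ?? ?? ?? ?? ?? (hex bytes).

  after D0: wrote 2B at 0x03 = add0
  after D1: wrote 4B at 0x05 = 332f59c2
  after D2: wrote 3B at 0x11 = c2332f
  after D3: wrote 6B at 0x18 = 63c2332fd0c3
  after D4: wrote 3B at 0x13 = 2fd0c3
query mem[0x04]=0xd0, mem[0x19]=0xc2, mem[0x1a]=0x33, mem[0x1c]=0xd0, mem[0x05]=0x33

MEM[0x04,0x19,0x1a,0x1c,0x05] = d0 c2 33 d0 33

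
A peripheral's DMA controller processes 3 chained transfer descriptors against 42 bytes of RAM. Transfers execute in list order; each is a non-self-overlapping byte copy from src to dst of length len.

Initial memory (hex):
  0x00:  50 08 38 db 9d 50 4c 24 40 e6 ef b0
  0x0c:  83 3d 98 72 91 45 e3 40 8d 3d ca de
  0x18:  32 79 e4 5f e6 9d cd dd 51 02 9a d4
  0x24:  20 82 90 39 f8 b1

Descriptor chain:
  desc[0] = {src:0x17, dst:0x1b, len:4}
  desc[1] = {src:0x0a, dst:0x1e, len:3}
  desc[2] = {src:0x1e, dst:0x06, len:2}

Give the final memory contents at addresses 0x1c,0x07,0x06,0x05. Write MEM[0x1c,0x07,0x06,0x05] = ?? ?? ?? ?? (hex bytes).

[0] 0x17->0x1b len=4 : de 32 79 e4
[1] 0x0a->0x1e len=3 : ef b0 83
[2] 0x1e->0x06 len=2 : ef b0
query mem[0x1c]=0x32, mem[0x07]=0xb0, mem[0x06]=0xef, mem[0x05]=0x50

MEM[0x1c,0x07,0x06,0x05] = 32 b0 ef 50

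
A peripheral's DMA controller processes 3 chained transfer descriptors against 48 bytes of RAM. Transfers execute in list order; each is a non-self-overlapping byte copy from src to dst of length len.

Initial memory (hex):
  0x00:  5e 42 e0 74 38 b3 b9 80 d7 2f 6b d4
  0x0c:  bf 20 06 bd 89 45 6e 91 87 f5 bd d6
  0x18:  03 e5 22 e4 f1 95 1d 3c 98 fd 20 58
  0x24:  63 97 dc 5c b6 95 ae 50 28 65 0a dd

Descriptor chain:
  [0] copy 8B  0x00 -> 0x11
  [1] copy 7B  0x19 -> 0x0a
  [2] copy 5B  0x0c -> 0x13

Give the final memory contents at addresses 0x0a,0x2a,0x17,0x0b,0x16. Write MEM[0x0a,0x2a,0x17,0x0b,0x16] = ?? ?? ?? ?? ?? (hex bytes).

#0 dst[0x11+8] := {0x5e,0x42,0xe0,0x74,0x38,0xb3,0xb9,0x80}
#1 dst[0x0a+7] := {0xe5,0x22,0xe4,0xf1,0x95,0x1d,0x3c}
#2 dst[0x13+5] := {0xe4,0xf1,0x95,0x1d,0x3c}
query mem[0x0a]=0xe5, mem[0x2a]=0xae, mem[0x17]=0x3c, mem[0x0b]=0x22, mem[0x16]=0x1d

MEM[0x0a,0x2a,0x17,0x0b,0x16] = e5 ae 3c 22 1d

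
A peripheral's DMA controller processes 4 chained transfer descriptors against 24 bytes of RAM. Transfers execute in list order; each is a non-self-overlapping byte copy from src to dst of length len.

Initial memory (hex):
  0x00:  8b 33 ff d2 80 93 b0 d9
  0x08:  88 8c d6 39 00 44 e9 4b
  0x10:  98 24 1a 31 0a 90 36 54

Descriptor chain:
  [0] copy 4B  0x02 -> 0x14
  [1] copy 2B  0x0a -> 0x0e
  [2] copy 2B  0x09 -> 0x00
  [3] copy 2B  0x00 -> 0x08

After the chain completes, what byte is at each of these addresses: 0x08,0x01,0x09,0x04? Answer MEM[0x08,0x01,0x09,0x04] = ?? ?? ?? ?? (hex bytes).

D0: mem[0x14..0x17] <- [ff d2 80 93]
D1: mem[0x0e..0x0f] <- [d6 39]
D2: mem[0x00..0x01] <- [8c d6]
D3: mem[0x08..0x09] <- [8c d6]
query mem[0x08]=0x8c, mem[0x01]=0xd6, mem[0x09]=0xd6, mem[0x04]=0x80

MEM[0x08,0x01,0x09,0x04] = 8c d6 d6 80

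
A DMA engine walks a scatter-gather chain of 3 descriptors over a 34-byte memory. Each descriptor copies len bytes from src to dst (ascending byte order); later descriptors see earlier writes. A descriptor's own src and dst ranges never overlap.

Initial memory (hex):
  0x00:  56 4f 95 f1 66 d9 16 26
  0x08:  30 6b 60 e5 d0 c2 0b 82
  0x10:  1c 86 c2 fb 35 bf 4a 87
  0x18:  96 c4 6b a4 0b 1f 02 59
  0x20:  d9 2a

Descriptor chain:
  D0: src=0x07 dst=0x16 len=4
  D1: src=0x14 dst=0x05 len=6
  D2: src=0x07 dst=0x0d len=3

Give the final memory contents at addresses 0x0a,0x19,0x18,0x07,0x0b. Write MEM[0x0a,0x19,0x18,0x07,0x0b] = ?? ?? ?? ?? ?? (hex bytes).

MEM[0x0a,0x19,0x18,0x07,0x0b] = 60 60 6b 26 e5

  after D0: wrote 4B at 0x16 = 26306b60
  after D1: wrote 6B at 0x05 = 35bf26306b60
  after D2: wrote 3B at 0x0d = 26306b
query mem[0x0a]=0x60, mem[0x19]=0x60, mem[0x18]=0x6b, mem[0x07]=0x26, mem[0x0b]=0xe5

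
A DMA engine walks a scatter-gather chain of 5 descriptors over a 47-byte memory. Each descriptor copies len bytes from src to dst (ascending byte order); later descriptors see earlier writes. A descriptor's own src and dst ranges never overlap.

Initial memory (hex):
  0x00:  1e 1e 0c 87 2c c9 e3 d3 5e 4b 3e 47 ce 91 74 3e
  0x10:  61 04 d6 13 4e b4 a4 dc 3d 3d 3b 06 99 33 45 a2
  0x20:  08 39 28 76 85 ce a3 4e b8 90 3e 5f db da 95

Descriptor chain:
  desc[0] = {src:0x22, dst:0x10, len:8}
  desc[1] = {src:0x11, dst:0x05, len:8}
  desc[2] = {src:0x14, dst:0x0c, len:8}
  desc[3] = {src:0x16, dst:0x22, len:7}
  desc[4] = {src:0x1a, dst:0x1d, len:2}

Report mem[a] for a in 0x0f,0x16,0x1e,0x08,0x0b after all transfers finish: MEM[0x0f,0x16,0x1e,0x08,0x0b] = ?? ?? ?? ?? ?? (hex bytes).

MEM[0x0f,0x16,0x1e,0x08,0x0b] = 90 b8 06 a3 90

D0: mem[0x10..0x17] <- [28 76 85 ce a3 4e b8 90]
D1: mem[0x05..0x0c] <- [76 85 ce a3 4e b8 90 3d]
D2: mem[0x0c..0x13] <- [a3 4e b8 90 3d 3d 3b 06]
D3: mem[0x22..0x28] <- [b8 90 3d 3d 3b 06 99]
D4: mem[0x1d..0x1e] <- [3b 06]
query mem[0x0f]=0x90, mem[0x16]=0xb8, mem[0x1e]=0x06, mem[0x08]=0xa3, mem[0x0b]=0x90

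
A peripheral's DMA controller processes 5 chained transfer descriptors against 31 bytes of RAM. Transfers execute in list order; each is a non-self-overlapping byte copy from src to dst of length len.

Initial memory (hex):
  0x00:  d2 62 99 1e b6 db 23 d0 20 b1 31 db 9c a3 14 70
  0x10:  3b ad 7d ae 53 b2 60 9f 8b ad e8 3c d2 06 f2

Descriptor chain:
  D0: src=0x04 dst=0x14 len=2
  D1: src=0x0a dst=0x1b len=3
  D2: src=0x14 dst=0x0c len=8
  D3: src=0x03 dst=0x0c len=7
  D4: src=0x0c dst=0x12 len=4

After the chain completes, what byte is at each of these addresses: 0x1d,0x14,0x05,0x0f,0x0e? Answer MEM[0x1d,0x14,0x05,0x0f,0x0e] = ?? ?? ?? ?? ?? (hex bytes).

D0: mem[0x14..0x15] <- [b6 db]
D1: mem[0x1b..0x1d] <- [31 db 9c]
D2: mem[0x0c..0x13] <- [b6 db 60 9f 8b ad e8 31]
D3: mem[0x0c..0x12] <- [1e b6 db 23 d0 20 b1]
D4: mem[0x12..0x15] <- [1e b6 db 23]
query mem[0x1d]=0x9c, mem[0x14]=0xdb, mem[0x05]=0xdb, mem[0x0f]=0x23, mem[0x0e]=0xdb

MEM[0x1d,0x14,0x05,0x0f,0x0e] = 9c db db 23 db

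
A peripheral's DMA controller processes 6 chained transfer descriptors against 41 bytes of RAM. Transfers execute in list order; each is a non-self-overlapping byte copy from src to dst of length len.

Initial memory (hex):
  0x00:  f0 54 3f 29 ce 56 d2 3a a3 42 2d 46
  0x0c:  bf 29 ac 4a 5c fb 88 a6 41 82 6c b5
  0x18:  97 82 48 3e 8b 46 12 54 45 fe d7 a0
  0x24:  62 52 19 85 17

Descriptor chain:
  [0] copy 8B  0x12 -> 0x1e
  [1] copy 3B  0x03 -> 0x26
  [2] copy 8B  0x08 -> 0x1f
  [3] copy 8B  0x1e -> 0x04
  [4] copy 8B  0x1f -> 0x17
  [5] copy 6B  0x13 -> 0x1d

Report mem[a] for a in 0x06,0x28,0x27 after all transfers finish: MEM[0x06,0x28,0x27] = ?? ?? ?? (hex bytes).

D0: mem[0x1e..0x25] <- [88 a6 41 82 6c b5 97 82]
D1: mem[0x26..0x28] <- [29 ce 56]
D2: mem[0x1f..0x26] <- [a3 42 2d 46 bf 29 ac 4a]
D3: mem[0x04..0x0b] <- [88 a3 42 2d 46 bf 29 ac]
D4: mem[0x17..0x1e] <- [a3 42 2d 46 bf 29 ac 4a]
D5: mem[0x1d..0x22] <- [a6 41 82 6c a3 42]
query mem[0x06]=0x42, mem[0x28]=0x56, mem[0x27]=0xce

MEM[0x06,0x28,0x27] = 42 56 ce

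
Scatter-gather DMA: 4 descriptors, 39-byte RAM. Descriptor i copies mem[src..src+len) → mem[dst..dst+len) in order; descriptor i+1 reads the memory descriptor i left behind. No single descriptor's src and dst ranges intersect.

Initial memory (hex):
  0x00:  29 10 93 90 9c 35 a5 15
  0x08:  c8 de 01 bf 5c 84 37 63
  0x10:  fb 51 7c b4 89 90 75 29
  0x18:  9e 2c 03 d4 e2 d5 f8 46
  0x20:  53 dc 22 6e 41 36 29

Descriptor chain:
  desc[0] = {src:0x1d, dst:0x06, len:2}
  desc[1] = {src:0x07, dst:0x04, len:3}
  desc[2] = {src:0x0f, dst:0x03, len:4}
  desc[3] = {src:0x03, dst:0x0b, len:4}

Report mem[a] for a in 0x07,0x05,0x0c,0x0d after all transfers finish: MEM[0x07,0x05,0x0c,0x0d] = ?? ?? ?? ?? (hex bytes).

[0] 0x1d->0x06 len=2 : d5 f8
[1] 0x07->0x04 len=3 : f8 c8 de
[2] 0x0f->0x03 len=4 : 63 fb 51 7c
[3] 0x03->0x0b len=4 : 63 fb 51 7c
query mem[0x07]=0xf8, mem[0x05]=0x51, mem[0x0c]=0xfb, mem[0x0d]=0x51

MEM[0x07,0x05,0x0c,0x0d] = f8 51 fb 51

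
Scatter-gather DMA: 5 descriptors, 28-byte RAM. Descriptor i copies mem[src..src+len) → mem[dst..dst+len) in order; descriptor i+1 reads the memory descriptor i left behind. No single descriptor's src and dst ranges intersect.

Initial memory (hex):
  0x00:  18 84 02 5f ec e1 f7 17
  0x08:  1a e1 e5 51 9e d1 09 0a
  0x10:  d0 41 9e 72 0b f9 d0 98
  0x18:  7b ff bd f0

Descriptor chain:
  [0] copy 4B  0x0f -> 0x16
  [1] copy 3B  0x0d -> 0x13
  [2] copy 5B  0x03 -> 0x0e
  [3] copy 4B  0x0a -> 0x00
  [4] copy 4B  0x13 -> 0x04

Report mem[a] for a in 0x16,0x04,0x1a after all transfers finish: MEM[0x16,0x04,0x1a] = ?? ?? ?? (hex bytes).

MEM[0x16,0x04,0x1a] = 0a d1 bd

D0: mem[0x16..0x19] <- [0a d0 41 9e]
D1: mem[0x13..0x15] <- [d1 09 0a]
D2: mem[0x0e..0x12] <- [5f ec e1 f7 17]
D3: mem[0x00..0x03] <- [e5 51 9e d1]
D4: mem[0x04..0x07] <- [d1 09 0a 0a]
query mem[0x16]=0x0a, mem[0x04]=0xd1, mem[0x1a]=0xbd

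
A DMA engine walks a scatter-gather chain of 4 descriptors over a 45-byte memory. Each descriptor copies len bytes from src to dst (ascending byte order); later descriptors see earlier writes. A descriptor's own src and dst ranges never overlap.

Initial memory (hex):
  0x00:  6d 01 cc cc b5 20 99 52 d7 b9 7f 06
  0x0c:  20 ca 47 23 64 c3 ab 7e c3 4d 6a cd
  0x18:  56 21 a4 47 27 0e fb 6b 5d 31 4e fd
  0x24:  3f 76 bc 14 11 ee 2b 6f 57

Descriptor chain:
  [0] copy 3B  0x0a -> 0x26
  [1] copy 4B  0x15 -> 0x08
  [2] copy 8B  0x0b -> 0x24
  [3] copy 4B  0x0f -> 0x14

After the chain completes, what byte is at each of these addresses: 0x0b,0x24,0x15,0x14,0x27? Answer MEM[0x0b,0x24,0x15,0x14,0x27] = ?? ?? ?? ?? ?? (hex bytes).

MEM[0x0b,0x24,0x15,0x14,0x27] = 56 56 64 23 47

D0: mem[0x26..0x28] <- [7f 06 20]
D1: mem[0x08..0x0b] <- [4d 6a cd 56]
D2: mem[0x24..0x2b] <- [56 20 ca 47 23 64 c3 ab]
D3: mem[0x14..0x17] <- [23 64 c3 ab]
query mem[0x0b]=0x56, mem[0x24]=0x56, mem[0x15]=0x64, mem[0x14]=0x23, mem[0x27]=0x47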